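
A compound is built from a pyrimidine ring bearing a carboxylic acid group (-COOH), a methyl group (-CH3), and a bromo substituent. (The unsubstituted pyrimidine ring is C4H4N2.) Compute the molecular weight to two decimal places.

Atom tally by fragment:
  pyrimidine ring core → C:4 H:4 N:2
  (− 3 ring H displaced by substituents)
  + COOH → C:1 H:1 O:2
  + CH3 → C:1 H:3
  + Br → Br:1
Element totals:
  C: 6
  H: 5
  Br: 1
  N: 2
  O: 2
Molecular formula: C6H5BrN2O2.
  M = 6(12.011) + 5(1.008) + 79.904 + 2(14.007) + 2(15.999)
    = 72.066 + 5.040 + 79.904 + 28.014 + 31.998 = 217.022

217.02 g/mol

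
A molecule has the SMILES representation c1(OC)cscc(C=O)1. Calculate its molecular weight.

Atom tally by fragment:
  thiophene ring core → C:4 H:4 S:1
  (− 2 ring H displaced by substituents)
  + OCH3 → C:1 H:3 O:1
  + CHO → C:1 H:1 O:1
Element totals:
  C: 6
  H: 6
  O: 2
  S: 1
Molecular formula: C6H6O2S.
  M = 6(12.011) + 6(1.008) + 2(15.999) + 32.06
    = 72.066 + 6.048 + 31.998 + 32.060 = 142.172

142.17 g/mol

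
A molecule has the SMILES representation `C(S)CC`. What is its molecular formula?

C3H8S

Atom tally by fragment:
  HSCH2 → C:1 H:3 S:1
  CH2 → C:1 H:2
  CH3 → C:1 H:3
Element totals:
  C: 3
  H: 8
  S: 1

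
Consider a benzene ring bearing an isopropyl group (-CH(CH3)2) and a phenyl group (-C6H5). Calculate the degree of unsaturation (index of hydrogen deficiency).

Atom tally by fragment:
  benzene ring core → C:6 H:6
  (− 2 ring H displaced by substituents)
  + CH(CH3)2 → C:3 H:7
  + C6H5 → C:6 H:5
Element totals:
  C: 15
  H: 16
Molecular formula: C15H16.
DoU = (2C + 2 + N − H − X) / 2 = (2·15 + 2 + 0 − 16 − 0) / 2 = 8.

8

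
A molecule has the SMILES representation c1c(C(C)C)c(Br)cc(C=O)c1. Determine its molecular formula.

Atom tally by fragment:
  benzene ring core → C:6 H:6
  (− 3 ring H displaced by substituents)
  + CH(CH3)2 → C:3 H:7
  + Br → Br:1
  + CHO → C:1 H:1 O:1
Element totals:
  C: 10
  H: 11
  Br: 1
  O: 1

C10H11BrO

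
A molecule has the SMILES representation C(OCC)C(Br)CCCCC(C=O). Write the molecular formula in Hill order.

Atom tally by fragment:
  C2H5OCH2 → C:3 H:7 O:1
  CH(Br) → C:1 H:1 Br:1
  CH2 → C:1 H:2
  CH2 → C:1 H:2
  CH2 → C:1 H:2
  CH2 → C:1 H:2
  CH2CHO → C:2 H:3 O:1
Element totals:
  C: 10
  H: 19
  Br: 1
  O: 2

C10H19BrO2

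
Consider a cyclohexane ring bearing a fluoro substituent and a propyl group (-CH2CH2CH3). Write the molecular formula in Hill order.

C9H17F

Atom tally by fragment:
  cyclohexane ring core → C:6 H:12
  (− 2 ring H displaced by substituents)
  + F → F:1
  + CH2CH2CH3 → C:3 H:7
Element totals:
  C: 9
  H: 17
  F: 1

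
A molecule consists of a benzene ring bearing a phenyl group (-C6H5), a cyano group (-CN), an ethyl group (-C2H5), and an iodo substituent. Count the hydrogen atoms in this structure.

Atom tally by fragment:
  benzene ring core → C:6 H:6
  (− 4 ring H displaced by substituents)
  + C6H5 → C:6 H:5
  + CN → C:1 N:1
  + C2H5 → C:2 H:5
  + I → I:1
Element totals:
  C: 15
  H: 12
  I: 1
  N: 1

12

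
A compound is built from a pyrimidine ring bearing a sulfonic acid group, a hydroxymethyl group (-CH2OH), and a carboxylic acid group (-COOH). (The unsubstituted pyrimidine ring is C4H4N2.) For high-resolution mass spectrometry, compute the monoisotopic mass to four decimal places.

233.9947

Atom tally by fragment:
  pyrimidine ring core → C:4 H:4 N:2
  (− 3 ring H displaced by substituents)
  + SO3H → S:1 O:3 H:1
  + CH2OH → C:1 H:3 O:1
  + COOH → C:1 H:1 O:2
Element totals:
  C: 6
  H: 6
  N: 2
  O: 6
  S: 1
Molecular formula: C6H6N2O6S.
  M = 6(12.0) + 6(1.007825) + 2(14.003074) + 6(15.994915) + 31.972071
    = 72.000000 + 6.046950 + 28.006148 + 95.969490 + 31.972071 = 233.994659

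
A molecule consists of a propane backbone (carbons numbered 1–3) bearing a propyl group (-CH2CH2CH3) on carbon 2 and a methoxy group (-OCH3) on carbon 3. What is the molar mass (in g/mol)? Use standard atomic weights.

Atom tally by fragment:
  CH3 → C:1 H:3
  CH(CH2CH2CH3) → C:4 H:8
  CH2OCH3 → C:2 H:5 O:1
Element totals:
  C: 7
  H: 16
  O: 1
Molecular formula: C7H16O.
  M = 7(12.011) + 16(1.008) + 15.999
    = 84.077 + 16.128 + 15.999 = 116.204

116.20 g/mol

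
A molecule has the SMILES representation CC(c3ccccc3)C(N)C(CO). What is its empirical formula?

C11H17NO

Atom tally by fragment:
  CH3 → C:1 H:3
  CH(C6H5) → C:7 H:6
  CH(NH2) → C:1 H:3 N:1
  CH2CH2OH → C:2 H:5 O:1
Element totals:
  C: 11
  H: 17
  N: 1
  O: 1
Molecular formula: C11H17NO.
gcd of subscripts (11, 17, 1, 1) = 1, so the empirical formula equals the molecular formula.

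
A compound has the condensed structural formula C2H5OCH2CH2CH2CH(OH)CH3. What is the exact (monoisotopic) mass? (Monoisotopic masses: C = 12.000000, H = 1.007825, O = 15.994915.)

Element totals:
  C: 7
  H: 16
  O: 2
Molecular formula: C7H16O2.
  M = 7(12.0) + 16(1.007825) + 2(15.994915)
    = 84.000000 + 16.125200 + 31.989830 = 132.115030

132.1150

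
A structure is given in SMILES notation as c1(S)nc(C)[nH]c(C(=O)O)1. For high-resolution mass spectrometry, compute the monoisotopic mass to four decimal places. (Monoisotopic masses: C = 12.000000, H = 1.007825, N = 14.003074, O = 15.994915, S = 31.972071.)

158.0150

Atom tally by fragment:
  imidazole ring core → C:3 H:4 N:2
  (− 3 ring H displaced by substituents)
  + SH → S:1 H:1
  + CH3 → C:1 H:3
  + COOH → C:1 H:1 O:2
Element totals:
  C: 5
  H: 6
  N: 2
  O: 2
  S: 1
Molecular formula: C5H6N2O2S.
  M = 5(12.0) + 6(1.007825) + 2(14.003074) + 2(15.994915) + 31.972071
    = 60.000000 + 6.046950 + 28.006148 + 31.989830 + 31.972071 = 158.014999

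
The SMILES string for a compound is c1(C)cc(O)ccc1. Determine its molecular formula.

C7H8O

Atom tally by fragment:
  benzene ring core → C:6 H:6
  (− 2 ring H displaced by substituents)
  + CH3 → C:1 H:3
  + OH → O:1 H:1
Element totals:
  C: 7
  H: 8
  O: 1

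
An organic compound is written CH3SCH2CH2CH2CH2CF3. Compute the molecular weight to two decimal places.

Atom tally by fragment:
  CH3SCH2 → C:2 H:5 S:1
  CH2 → C:1 H:2
  CH2 → C:1 H:2
  CH2CF3 → C:2 H:2 F:3
Element totals:
  C: 6
  H: 11
  F: 3
  S: 1
Molecular formula: C6H11F3S.
  M = 6(12.011) + 11(1.008) + 3(18.998) + 32.06
    = 72.066 + 11.088 + 56.994 + 32.060 = 172.208

172.21 g/mol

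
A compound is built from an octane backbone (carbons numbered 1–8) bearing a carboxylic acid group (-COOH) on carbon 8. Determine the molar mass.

Atom tally by fragment:
  CH3 → C:1 H:3
  CH2 → C:1 H:2
  CH2 → C:1 H:2
  CH2 → C:1 H:2
  CH2 → C:1 H:2
  CH2 → C:1 H:2
  CH2 → C:1 H:2
  CH2COOH → C:2 H:3 O:2
Element totals:
  C: 9
  H: 18
  O: 2
Molecular formula: C9H18O2.
  M = 9(12.011) + 18(1.008) + 2(15.999)
    = 108.099 + 18.144 + 31.998 = 158.241

158.24 g/mol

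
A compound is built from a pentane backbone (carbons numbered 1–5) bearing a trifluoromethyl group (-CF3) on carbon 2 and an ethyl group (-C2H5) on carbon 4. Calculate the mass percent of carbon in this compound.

57.13%

Atom tally by fragment:
  CH3 → C:1 H:3
  CH(CF3) → C:2 H:1 F:3
  CH2 → C:1 H:2
  CH(C2H5) → C:3 H:6
  CH3 → C:1 H:3
Element totals:
  C: 8
  H: 15
  F: 3
Molecular formula: C8H15F3.
Molar mass = 168.202 g/mol.
Mass from C: 8 × 12.011 = 96.088 g/mol.
%C = 96.088 / 168.202 × 100 = 57.13%.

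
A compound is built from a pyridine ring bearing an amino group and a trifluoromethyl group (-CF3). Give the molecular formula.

C6H5F3N2

Atom tally by fragment:
  pyridine ring core → C:5 H:5 N:1
  (− 2 ring H displaced by substituents)
  + NH2 → N:1 H:2
  + CF3 → C:1 F:3
Element totals:
  C: 6
  H: 5
  F: 3
  N: 2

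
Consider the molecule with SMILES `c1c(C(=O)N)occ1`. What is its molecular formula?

Atom tally by fragment:
  furan ring core → C:4 H:4 O:1
  (− 1 ring H displaced by substituents)
  + CONH2 → C:1 H:2 O:1 N:1
Element totals:
  C: 5
  H: 5
  N: 1
  O: 2

C5H5NO2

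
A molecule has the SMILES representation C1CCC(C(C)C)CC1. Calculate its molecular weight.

126.24 g/mol

Atom tally by fragment:
  cyclohexane ring core → C:6 H:12
  (− 1 ring H displaced by substituents)
  + CH(CH3)2 → C:3 H:7
Element totals:
  C: 9
  H: 18
Molecular formula: C9H18.
  M = 9(12.011) + 18(1.008)
    = 108.099 + 18.144 = 126.243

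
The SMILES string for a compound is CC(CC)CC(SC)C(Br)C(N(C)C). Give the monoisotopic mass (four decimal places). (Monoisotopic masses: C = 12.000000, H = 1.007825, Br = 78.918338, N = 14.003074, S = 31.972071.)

281.0813

Atom tally by fragment:
  CH3 → C:1 H:3
  CH(C2H5) → C:3 H:6
  CH2 → C:1 H:2
  CH(SCH3) → C:2 H:4 S:1
  CH(Br) → C:1 H:1 Br:1
  CH2N(CH3)2 → C:3 H:8 N:1
Element totals:
  C: 11
  H: 24
  Br: 1
  N: 1
  S: 1
Molecular formula: C11H24BrNS.
  M = 11(12.0) + 24(1.007825) + 78.918338 + 14.003074 + 31.972071
    = 132.000000 + 24.187800 + 78.918338 + 14.003074 + 31.972071 = 281.081283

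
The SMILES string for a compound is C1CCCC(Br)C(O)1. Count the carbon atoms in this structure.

6

Atom tally by fragment:
  cyclohexane ring core → C:6 H:12
  (− 2 ring H displaced by substituents)
  + Br → Br:1
  + OH → O:1 H:1
Element totals:
  C: 6
  H: 11
  Br: 1
  O: 1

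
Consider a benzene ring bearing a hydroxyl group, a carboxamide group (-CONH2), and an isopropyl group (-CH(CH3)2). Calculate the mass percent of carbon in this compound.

Atom tally by fragment:
  benzene ring core → C:6 H:6
  (− 3 ring H displaced by substituents)
  + OH → O:1 H:1
  + CONH2 → C:1 H:2 O:1 N:1
  + CH(CH3)2 → C:3 H:7
Element totals:
  C: 10
  H: 13
  N: 1
  O: 2
Molecular formula: C10H13NO2.
Molar mass = 179.219 g/mol.
Mass from C: 10 × 12.011 = 120.110 g/mol.
%C = 120.110 / 179.219 × 100 = 67.02%.

67.02%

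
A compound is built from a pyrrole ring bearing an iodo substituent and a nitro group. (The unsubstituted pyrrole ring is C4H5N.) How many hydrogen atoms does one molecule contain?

Atom tally by fragment:
  pyrrole ring core → C:4 H:5 N:1
  (− 2 ring H displaced by substituents)
  + I → I:1
  + NO2 → N:1 O:2
Element totals:
  C: 4
  H: 3
  I: 1
  N: 2
  O: 2

3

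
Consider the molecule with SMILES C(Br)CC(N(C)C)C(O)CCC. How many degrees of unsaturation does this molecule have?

0

Atom tally by fragment:
  BrCH2 → C:1 H:2 Br:1
  CH2 → C:1 H:2
  CH(N(CH3)2) → C:3 H:7 N:1
  CH(OH) → C:1 H:2 O:1
  CH2 → C:1 H:2
  CH2 → C:1 H:2
  CH3 → C:1 H:3
Element totals:
  C: 9
  H: 20
  Br: 1
  N: 1
  O: 1
Molecular formula: C9H20BrNO.
DoU = (2C + 2 + N − H − X) / 2 = (2·9 + 2 + 1 − 20 − 1) / 2 = 0.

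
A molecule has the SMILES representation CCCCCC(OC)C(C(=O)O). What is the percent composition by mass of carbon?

62.04%

Atom tally by fragment:
  CH3 → C:1 H:3
  CH2 → C:1 H:2
  CH2 → C:1 H:2
  CH2 → C:1 H:2
  CH2 → C:1 H:2
  CH(OCH3) → C:2 H:4 O:1
  CH2COOH → C:2 H:3 O:2
Element totals:
  C: 9
  H: 18
  O: 3
Molecular formula: C9H18O3.
Molar mass = 174.240 g/mol.
Mass from C: 9 × 12.011 = 108.099 g/mol.
%C = 108.099 / 174.240 × 100 = 62.04%.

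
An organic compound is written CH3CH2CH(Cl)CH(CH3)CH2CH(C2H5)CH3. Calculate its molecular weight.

176.73 g/mol

Element totals:
  C: 10
  H: 21
  Cl: 1
Molecular formula: C10H21Cl.
  M = 10(12.011) + 21(1.008) + 35.45
    = 120.110 + 21.168 + 35.450 = 176.728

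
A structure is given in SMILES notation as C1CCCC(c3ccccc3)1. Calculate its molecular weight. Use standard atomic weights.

Atom tally by fragment:
  cyclopentane ring core → C:5 H:10
  (− 1 ring H displaced by substituents)
  + C6H5 → C:6 H:5
Element totals:
  C: 11
  H: 14
Molecular formula: C11H14.
  M = 11(12.011) + 14(1.008)
    = 132.121 + 14.112 = 146.233

146.23 g/mol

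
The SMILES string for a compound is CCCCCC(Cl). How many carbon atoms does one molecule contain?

6

Atom tally by fragment:
  CH3 → C:1 H:3
  CH2 → C:1 H:2
  CH2 → C:1 H:2
  CH2 → C:1 H:2
  CH2 → C:1 H:2
  CH2Cl → C:1 H:2 Cl:1
Element totals:
  C: 6
  H: 13
  Cl: 1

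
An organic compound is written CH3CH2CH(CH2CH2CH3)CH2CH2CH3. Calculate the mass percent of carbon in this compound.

84.28%

Atom tally by fragment:
  CH3 → C:1 H:3
  CH2 → C:1 H:2
  CH(CH2CH2CH3) → C:4 H:8
  CH2 → C:1 H:2
  CH2 → C:1 H:2
  CH3 → C:1 H:3
Element totals:
  C: 9
  H: 20
Molecular formula: C9H20.
Molar mass = 128.259 g/mol.
Mass from C: 9 × 12.011 = 108.099 g/mol.
%C = 108.099 / 128.259 × 100 = 84.28%.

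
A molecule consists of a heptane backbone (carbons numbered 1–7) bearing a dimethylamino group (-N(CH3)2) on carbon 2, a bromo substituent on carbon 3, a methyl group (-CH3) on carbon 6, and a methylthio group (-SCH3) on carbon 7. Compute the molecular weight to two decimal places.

282.28 g/mol

Atom tally by fragment:
  CH3 → C:1 H:3
  CH(N(CH3)2) → C:3 H:7 N:1
  CH(Br) → C:1 H:1 Br:1
  CH2 → C:1 H:2
  CH2 → C:1 H:2
  CH(CH3) → C:2 H:4
  CH2SCH3 → C:2 H:5 S:1
Element totals:
  C: 11
  H: 24
  Br: 1
  N: 1
  S: 1
Molecular formula: C11H24BrNS.
  M = 11(12.011) + 24(1.008) + 79.904 + 14.007 + 32.06
    = 132.121 + 24.192 + 79.904 + 14.007 + 32.060 = 282.284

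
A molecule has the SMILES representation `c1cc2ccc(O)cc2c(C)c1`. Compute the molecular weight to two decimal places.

158.20 g/mol

Atom tally by fragment:
  naphthalene ring system core → C:10 H:8
  (− 2 ring H displaced by substituents)
  + OH → O:1 H:1
  + CH3 → C:1 H:3
Element totals:
  C: 11
  H: 10
  O: 1
Molecular formula: C11H10O.
  M = 11(12.011) + 10(1.008) + 15.999
    = 132.121 + 10.080 + 15.999 = 158.200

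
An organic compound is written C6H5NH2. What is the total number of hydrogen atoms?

Element totals:
  C: 6
  H: 7
  N: 1

7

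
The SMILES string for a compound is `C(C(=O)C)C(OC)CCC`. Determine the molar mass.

144.21 g/mol

Atom tally by fragment:
  CH3COCH2 → C:3 H:5 O:1
  CH(OCH3) → C:2 H:4 O:1
  CH2 → C:1 H:2
  CH2 → C:1 H:2
  CH3 → C:1 H:3
Element totals:
  C: 8
  H: 16
  O: 2
Molecular formula: C8H16O2.
  M = 8(12.011) + 16(1.008) + 2(15.999)
    = 96.088 + 16.128 + 31.998 = 144.214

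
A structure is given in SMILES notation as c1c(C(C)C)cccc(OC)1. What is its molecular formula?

C10H14O

Atom tally by fragment:
  benzene ring core → C:6 H:6
  (− 2 ring H displaced by substituents)
  + CH(CH3)2 → C:3 H:7
  + OCH3 → C:1 H:3 O:1
Element totals:
  C: 10
  H: 14
  O: 1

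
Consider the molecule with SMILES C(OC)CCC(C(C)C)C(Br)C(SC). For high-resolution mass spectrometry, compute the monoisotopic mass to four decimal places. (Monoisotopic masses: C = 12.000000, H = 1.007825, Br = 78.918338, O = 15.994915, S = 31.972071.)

282.0653

Atom tally by fragment:
  CH3OCH2 → C:2 H:5 O:1
  CH2 → C:1 H:2
  CH2 → C:1 H:2
  CH(CH(CH3)2) → C:4 H:8
  CH(Br) → C:1 H:1 Br:1
  CH2SCH3 → C:2 H:5 S:1
Element totals:
  C: 11
  H: 23
  Br: 1
  O: 1
  S: 1
Molecular formula: C11H23BrOS.
  M = 11(12.0) + 23(1.007825) + 78.918338 + 15.994915 + 31.972071
    = 132.000000 + 23.179975 + 78.918338 + 15.994915 + 31.972071 = 282.065299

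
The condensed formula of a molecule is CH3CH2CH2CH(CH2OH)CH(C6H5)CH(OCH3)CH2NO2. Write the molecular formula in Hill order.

C15H23NO4

Atom tally by fragment:
  CH3 → C:1 H:3
  CH2 → C:1 H:2
  CH2 → C:1 H:2
  CH(CH2OH) → C:2 H:4 O:1
  CH(C6H5) → C:7 H:6
  CH(OCH3) → C:2 H:4 O:1
  CH2NO2 → C:1 H:2 N:1 O:2
Element totals:
  C: 15
  H: 23
  N: 1
  O: 4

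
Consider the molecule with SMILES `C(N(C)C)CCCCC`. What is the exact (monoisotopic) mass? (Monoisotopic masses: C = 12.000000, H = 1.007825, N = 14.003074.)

129.1517

Atom tally by fragment:
  (CH3)2NCH2 → C:3 H:8 N:1
  CH2 → C:1 H:2
  CH2 → C:1 H:2
  CH2 → C:1 H:2
  CH2 → C:1 H:2
  CH3 → C:1 H:3
Element totals:
  C: 8
  H: 19
  N: 1
Molecular formula: C8H19N.
  M = 8(12.0) + 19(1.007825) + 14.003074
    = 96.000000 + 19.148675 + 14.003074 = 129.151749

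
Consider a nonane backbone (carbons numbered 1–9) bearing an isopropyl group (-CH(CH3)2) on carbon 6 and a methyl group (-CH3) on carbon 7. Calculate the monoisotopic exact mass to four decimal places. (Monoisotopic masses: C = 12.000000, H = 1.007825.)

Atom tally by fragment:
  CH3 → C:1 H:3
  CH2 → C:1 H:2
  CH2 → C:1 H:2
  CH2 → C:1 H:2
  CH2 → C:1 H:2
  CH(CH(CH3)2) → C:4 H:8
  CH(CH3) → C:2 H:4
  CH2 → C:1 H:2
  CH3 → C:1 H:3
Element totals:
  C: 13
  H: 28
Molecular formula: C13H28.
  M = 13(12.0) + 28(1.007825)
    = 156.000000 + 28.219100 = 184.219100

184.2191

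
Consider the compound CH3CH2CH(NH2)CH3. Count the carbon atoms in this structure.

Element totals:
  C: 4
  H: 11
  N: 1

4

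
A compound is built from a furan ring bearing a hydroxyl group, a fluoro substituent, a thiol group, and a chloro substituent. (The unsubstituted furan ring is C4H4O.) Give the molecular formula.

C4H2ClFO2S

Atom tally by fragment:
  furan ring core → C:4 H:4 O:1
  (− 4 ring H displaced by substituents)
  + OH → O:1 H:1
  + F → F:1
  + SH → S:1 H:1
  + Cl → Cl:1
Element totals:
  C: 4
  H: 2
  Cl: 1
  F: 1
  O: 2
  S: 1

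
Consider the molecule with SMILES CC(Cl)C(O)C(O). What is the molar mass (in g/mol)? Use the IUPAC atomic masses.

Atom tally by fragment:
  CH3 → C:1 H:3
  CH(Cl) → C:1 H:1 Cl:1
  CH(OH) → C:1 H:2 O:1
  CH2OH → C:1 H:3 O:1
Element totals:
  C: 4
  H: 9
  Cl: 1
  O: 2
Molecular formula: C4H9ClO2.
  M = 4(12.011) + 9(1.008) + 35.45 + 2(15.999)
    = 48.044 + 9.072 + 35.450 + 31.998 = 124.564

124.56 g/mol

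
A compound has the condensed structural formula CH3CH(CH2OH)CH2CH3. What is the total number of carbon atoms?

5

Element totals:
  C: 5
  H: 12
  O: 1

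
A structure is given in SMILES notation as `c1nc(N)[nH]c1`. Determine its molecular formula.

Atom tally by fragment:
  imidazole ring core → C:3 H:4 N:2
  (− 1 ring H displaced by substituents)
  + NH2 → N:1 H:2
Element totals:
  C: 3
  H: 5
  N: 3

C3H5N3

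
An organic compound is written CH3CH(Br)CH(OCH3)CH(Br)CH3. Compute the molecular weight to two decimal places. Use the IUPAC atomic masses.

Atom tally by fragment:
  CH3 → C:1 H:3
  CH(Br) → C:1 H:1 Br:1
  CH(OCH3) → C:2 H:4 O:1
  CH(Br) → C:1 H:1 Br:1
  CH3 → C:1 H:3
Element totals:
  C: 6
  H: 12
  Br: 2
  O: 1
Molecular formula: C6H12Br2O.
  M = 6(12.011) + 12(1.008) + 2(79.904) + 15.999
    = 72.066 + 12.096 + 159.808 + 15.999 = 259.969

259.97 g/mol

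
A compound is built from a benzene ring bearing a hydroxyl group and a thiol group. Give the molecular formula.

C6H6OS

Atom tally by fragment:
  benzene ring core → C:6 H:6
  (− 2 ring H displaced by substituents)
  + OH → O:1 H:1
  + SH → S:1 H:1
Element totals:
  C: 6
  H: 6
  O: 1
  S: 1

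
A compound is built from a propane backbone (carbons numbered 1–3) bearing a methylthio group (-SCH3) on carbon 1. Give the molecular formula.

Atom tally by fragment:
  CH3SCH2 → C:2 H:5 S:1
  CH2 → C:1 H:2
  CH3 → C:1 H:3
Element totals:
  C: 4
  H: 10
  S: 1

C4H10S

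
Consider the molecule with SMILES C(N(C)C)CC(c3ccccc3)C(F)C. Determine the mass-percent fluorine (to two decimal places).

9.08%

Atom tally by fragment:
  (CH3)2NCH2 → C:3 H:8 N:1
  CH2 → C:1 H:2
  CH(C6H5) → C:7 H:6
  CH(F) → C:1 H:1 F:1
  CH3 → C:1 H:3
Element totals:
  C: 13
  H: 20
  F: 1
  N: 1
Molecular formula: C13H20FN.
Molar mass = 209.308 g/mol.
Mass from F: 1 × 18.998 = 18.998 g/mol.
%F = 18.998 / 209.308 × 100 = 9.08%.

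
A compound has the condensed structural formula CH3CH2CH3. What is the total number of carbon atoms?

3

Atom tally by fragment:
  CH3 → C:1 H:3
  CH2 → C:1 H:2
  CH3 → C:1 H:3
Element totals:
  C: 3
  H: 8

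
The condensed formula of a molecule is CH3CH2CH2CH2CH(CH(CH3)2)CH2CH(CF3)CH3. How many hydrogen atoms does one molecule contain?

Atom tally by fragment:
  CH3 → C:1 H:3
  CH2 → C:1 H:2
  CH2 → C:1 H:2
  CH2 → C:1 H:2
  CH(CH(CH3)2) → C:4 H:8
  CH2 → C:1 H:2
  CH(CF3) → C:2 H:1 F:3
  CH3 → C:1 H:3
Element totals:
  C: 12
  H: 23
  F: 3

23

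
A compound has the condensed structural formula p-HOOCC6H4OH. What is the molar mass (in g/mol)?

138.12 g/mol

Atom tally by fragment:
  benzene ring core → C:6 H:6
  (− 2 ring H displaced by substituents)
  + COOH → C:1 H:1 O:2
  + OH → O:1 H:1
Element totals:
  C: 7
  H: 6
  O: 3
Molecular formula: C7H6O3.
  M = 7(12.011) + 6(1.008) + 3(15.999)
    = 84.077 + 6.048 + 47.997 = 138.122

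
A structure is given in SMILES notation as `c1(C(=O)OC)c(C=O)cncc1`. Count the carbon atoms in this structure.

Atom tally by fragment:
  pyridine ring core → C:5 H:5 N:1
  (− 2 ring H displaced by substituents)
  + COOCH3 → C:2 H:3 O:2
  + CHO → C:1 H:1 O:1
Element totals:
  C: 8
  H: 7
  N: 1
  O: 3

8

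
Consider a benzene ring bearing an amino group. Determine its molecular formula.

Atom tally by fragment:
  benzene ring core → C:6 H:6
  (− 1 ring H displaced by substituents)
  + NH2 → N:1 H:2
Element totals:
  C: 6
  H: 7
  N: 1

C6H7N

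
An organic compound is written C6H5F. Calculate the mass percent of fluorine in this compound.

19.77%

Atom tally by fragment:
  benzene ring core → C:6 H:6
  (− 1 ring H displaced by substituents)
  + F → F:1
Element totals:
  C: 6
  H: 5
  F: 1
Molecular formula: C6H5F.
Molar mass = 96.104 g/mol.
Mass from F: 1 × 18.998 = 18.998 g/mol.
%F = 18.998 / 96.104 × 100 = 19.77%.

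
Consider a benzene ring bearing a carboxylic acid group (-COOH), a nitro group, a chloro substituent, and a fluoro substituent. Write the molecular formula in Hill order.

C7H3ClFNO4

Atom tally by fragment:
  benzene ring core → C:6 H:6
  (− 4 ring H displaced by substituents)
  + COOH → C:1 H:1 O:2
  + NO2 → N:1 O:2
  + Cl → Cl:1
  + F → F:1
Element totals:
  C: 7
  H: 3
  Cl: 1
  F: 1
  N: 1
  O: 4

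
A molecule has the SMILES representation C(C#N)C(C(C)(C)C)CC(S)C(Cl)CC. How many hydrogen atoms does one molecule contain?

22

Atom tally by fragment:
  NCCH2 → C:2 H:2 N:1
  CH(C(CH3)3) → C:5 H:10
  CH2 → C:1 H:2
  CH(SH) → C:1 H:2 S:1
  CH(Cl) → C:1 H:1 Cl:1
  CH2 → C:1 H:2
  CH3 → C:1 H:3
Element totals:
  C: 12
  H: 22
  Cl: 1
  N: 1
  S: 1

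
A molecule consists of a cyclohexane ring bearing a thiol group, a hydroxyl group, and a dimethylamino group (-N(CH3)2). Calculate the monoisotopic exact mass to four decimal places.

175.1031

Atom tally by fragment:
  cyclohexane ring core → C:6 H:12
  (− 3 ring H displaced by substituents)
  + SH → S:1 H:1
  + OH → O:1 H:1
  + N(CH3)2 → N:1 C:2 H:6
Element totals:
  C: 8
  H: 17
  N: 1
  O: 1
  S: 1
Molecular formula: C8H17NOS.
  M = 8(12.0) + 17(1.007825) + 14.003074 + 15.994915 + 31.972071
    = 96.000000 + 17.133025 + 14.003074 + 15.994915 + 31.972071 = 175.103085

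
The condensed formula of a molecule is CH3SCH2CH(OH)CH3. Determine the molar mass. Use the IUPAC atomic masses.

Element totals:
  C: 4
  H: 10
  O: 1
  S: 1
Molecular formula: C4H10OS.
  M = 4(12.011) + 10(1.008) + 15.999 + 32.06
    = 48.044 + 10.080 + 15.999 + 32.060 = 106.183

106.18 g/mol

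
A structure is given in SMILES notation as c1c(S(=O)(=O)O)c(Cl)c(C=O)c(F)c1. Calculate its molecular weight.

Atom tally by fragment:
  benzene ring core → C:6 H:6
  (− 4 ring H displaced by substituents)
  + SO3H → S:1 O:3 H:1
  + Cl → Cl:1
  + CHO → C:1 H:1 O:1
  + F → F:1
Element totals:
  C: 7
  H: 4
  Cl: 1
  F: 1
  O: 4
  S: 1
Molecular formula: C7H4ClFO4S.
  M = 7(12.011) + 4(1.008) + 35.45 + 18.998 + 4(15.999) + 32.06
    = 84.077 + 4.032 + 35.450 + 18.998 + 63.996 + 32.060 = 238.613

238.61 g/mol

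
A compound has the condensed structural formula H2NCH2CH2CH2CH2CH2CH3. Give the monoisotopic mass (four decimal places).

Atom tally by fragment:
  H2NCH2 → C:1 H:4 N:1
  CH2 → C:1 H:2
  CH2 → C:1 H:2
  CH2 → C:1 H:2
  CH2 → C:1 H:2
  CH3 → C:1 H:3
Element totals:
  C: 6
  H: 15
  N: 1
Molecular formula: C6H15N.
  M = 6(12.0) + 15(1.007825) + 14.003074
    = 72.000000 + 15.117375 + 14.003074 = 101.120449

101.1204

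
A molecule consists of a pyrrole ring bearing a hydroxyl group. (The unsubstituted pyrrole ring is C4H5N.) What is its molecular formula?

Atom tally by fragment:
  pyrrole ring core → C:4 H:5 N:1
  (− 1 ring H displaced by substituents)
  + OH → O:1 H:1
Element totals:
  C: 4
  H: 5
  N: 1
  O: 1

C4H5NO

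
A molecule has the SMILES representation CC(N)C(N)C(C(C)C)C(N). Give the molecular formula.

C8H21N3

Atom tally by fragment:
  CH3 → C:1 H:3
  CH(NH2) → C:1 H:3 N:1
  CH(NH2) → C:1 H:3 N:1
  CH(CH(CH3)2) → C:4 H:8
  CH2NH2 → C:1 H:4 N:1
Element totals:
  C: 8
  H: 21
  N: 3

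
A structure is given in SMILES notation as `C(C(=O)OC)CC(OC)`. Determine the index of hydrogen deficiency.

1

Atom tally by fragment:
  CH3OOCCH2 → C:3 H:5 O:2
  CH2 → C:1 H:2
  CH2OCH3 → C:2 H:5 O:1
Element totals:
  C: 6
  H: 12
  O: 3
Molecular formula: C6H12O3.
DoU = (2C + 2 + N − H − X) / 2 = (2·6 + 2 + 0 − 12 − 0) / 2 = 1.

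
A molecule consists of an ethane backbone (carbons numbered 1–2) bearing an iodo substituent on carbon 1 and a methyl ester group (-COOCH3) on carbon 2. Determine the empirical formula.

Atom tally by fragment:
  ICH2 → C:1 H:2 I:1
  CH2COOCH3 → C:3 H:5 O:2
Element totals:
  C: 4
  H: 7
  I: 1
  O: 2
Molecular formula: C4H7IO2.
gcd of subscripts (4, 7, 1, 2) = 1, so the empirical formula equals the molecular formula.

C4H7IO2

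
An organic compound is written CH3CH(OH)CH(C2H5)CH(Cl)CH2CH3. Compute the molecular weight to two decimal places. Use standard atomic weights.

164.67 g/mol

Atom tally by fragment:
  CH3 → C:1 H:3
  CH(OH) → C:1 H:2 O:1
  CH(C2H5) → C:3 H:6
  CH(Cl) → C:1 H:1 Cl:1
  CH2 → C:1 H:2
  CH3 → C:1 H:3
Element totals:
  C: 8
  H: 17
  Cl: 1
  O: 1
Molecular formula: C8H17ClO.
  M = 8(12.011) + 17(1.008) + 35.45 + 15.999
    = 96.088 + 17.136 + 35.450 + 15.999 = 164.673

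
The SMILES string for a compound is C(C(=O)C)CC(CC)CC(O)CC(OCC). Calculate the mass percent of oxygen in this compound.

Atom tally by fragment:
  CH3COCH2 → C:3 H:5 O:1
  CH2 → C:1 H:2
  CH(C2H5) → C:3 H:6
  CH2 → C:1 H:2
  CH(OH) → C:1 H:2 O:1
  CH2 → C:1 H:2
  CH2OC2H5 → C:3 H:7 O:1
Element totals:
  C: 13
  H: 26
  O: 3
Molecular formula: C13H26O3.
Molar mass = 230.348 g/mol.
Mass from O: 3 × 15.999 = 47.997 g/mol.
%O = 47.997 / 230.348 × 100 = 20.84%.

20.84%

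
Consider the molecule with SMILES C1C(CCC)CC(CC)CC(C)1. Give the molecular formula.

Atom tally by fragment:
  cyclohexane ring core → C:6 H:12
  (− 3 ring H displaced by substituents)
  + CH2CH2CH3 → C:3 H:7
  + C2H5 → C:2 H:5
  + CH3 → C:1 H:3
Element totals:
  C: 12
  H: 24

C12H24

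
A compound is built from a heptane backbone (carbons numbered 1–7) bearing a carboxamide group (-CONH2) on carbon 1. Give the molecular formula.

Atom tally by fragment:
  H2NOCCH2 → C:2 H:4 O:1 N:1
  CH2 → C:1 H:2
  CH2 → C:1 H:2
  CH2 → C:1 H:2
  CH2 → C:1 H:2
  CH2 → C:1 H:2
  CH3 → C:1 H:3
Element totals:
  C: 8
  H: 17
  N: 1
  O: 1

C8H17NO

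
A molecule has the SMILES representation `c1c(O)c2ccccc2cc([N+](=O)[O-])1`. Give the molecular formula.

Atom tally by fragment:
  naphthalene ring system core → C:10 H:8
  (− 2 ring H displaced by substituents)
  + OH → O:1 H:1
  + NO2 → N:1 O:2
Element totals:
  C: 10
  H: 7
  N: 1
  O: 3

C10H7NO3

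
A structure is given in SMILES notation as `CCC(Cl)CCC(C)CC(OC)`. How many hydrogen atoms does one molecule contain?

Atom tally by fragment:
  CH3 → C:1 H:3
  CH2 → C:1 H:2
  CH(Cl) → C:1 H:1 Cl:1
  CH2 → C:1 H:2
  CH2 → C:1 H:2
  CH(CH3) → C:2 H:4
  CH2 → C:1 H:2
  CH2OCH3 → C:2 H:5 O:1
Element totals:
  C: 10
  H: 21
  Cl: 1
  O: 1

21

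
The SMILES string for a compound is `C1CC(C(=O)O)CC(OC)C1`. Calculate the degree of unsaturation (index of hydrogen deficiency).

2

Atom tally by fragment:
  cyclohexane ring core → C:6 H:12
  (− 2 ring H displaced by substituents)
  + COOH → C:1 H:1 O:2
  + OCH3 → C:1 H:3 O:1
Element totals:
  C: 8
  H: 14
  O: 3
Molecular formula: C8H14O3.
DoU = (2C + 2 + N − H − X) / 2 = (2·8 + 2 + 0 − 14 − 0) / 2 = 2.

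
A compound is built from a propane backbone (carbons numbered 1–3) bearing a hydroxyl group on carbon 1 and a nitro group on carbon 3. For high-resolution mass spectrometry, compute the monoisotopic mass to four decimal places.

Atom tally by fragment:
  HOCH2 → C:1 H:3 O:1
  CH2 → C:1 H:2
  CH2NO2 → C:1 H:2 N:1 O:2
Element totals:
  C: 3
  H: 7
  N: 1
  O: 3
Molecular formula: C3H7NO3.
  M = 3(12.0) + 7(1.007825) + 14.003074 + 3(15.994915)
    = 36.000000 + 7.054775 + 14.003074 + 47.984745 = 105.042594

105.0426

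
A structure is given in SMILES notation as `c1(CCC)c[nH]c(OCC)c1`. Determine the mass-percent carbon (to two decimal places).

Atom tally by fragment:
  pyrrole ring core → C:4 H:5 N:1
  (− 2 ring H displaced by substituents)
  + CH2CH2CH3 → C:3 H:7
  + OC2H5 → C:2 H:5 O:1
Element totals:
  C: 9
  H: 15
  N: 1
  O: 1
Molecular formula: C9H15NO.
Molar mass = 153.225 g/mol.
Mass from C: 9 × 12.011 = 108.099 g/mol.
%C = 108.099 / 153.225 × 100 = 70.55%.

70.55%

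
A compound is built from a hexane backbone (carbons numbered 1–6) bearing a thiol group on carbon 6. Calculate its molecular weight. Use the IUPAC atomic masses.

118.24 g/mol

Atom tally by fragment:
  CH3 → C:1 H:3
  CH2 → C:1 H:2
  CH2 → C:1 H:2
  CH2 → C:1 H:2
  CH2 → C:1 H:2
  CH2SH → C:1 H:3 S:1
Element totals:
  C: 6
  H: 14
  S: 1
Molecular formula: C6H14S.
  M = 6(12.011) + 14(1.008) + 32.06
    = 72.066 + 14.112 + 32.060 = 118.238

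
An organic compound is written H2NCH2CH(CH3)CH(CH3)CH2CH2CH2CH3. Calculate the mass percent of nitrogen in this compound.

Atom tally by fragment:
  H2NCH2 → C:1 H:4 N:1
  CH(CH3) → C:2 H:4
  CH(CH3) → C:2 H:4
  CH2 → C:1 H:2
  CH2 → C:1 H:2
  CH2 → C:1 H:2
  CH3 → C:1 H:3
Element totals:
  C: 9
  H: 21
  N: 1
Molecular formula: C9H21N.
Molar mass = 143.274 g/mol.
Mass from N: 1 × 14.007 = 14.007 g/mol.
%N = 14.007 / 143.274 × 100 = 9.78%.

9.78%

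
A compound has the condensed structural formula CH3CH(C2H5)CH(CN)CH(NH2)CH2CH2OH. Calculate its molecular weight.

170.26 g/mol

Element totals:
  C: 9
  H: 18
  N: 2
  O: 1
Molecular formula: C9H18N2O.
  M = 9(12.011) + 18(1.008) + 2(14.007) + 15.999
    = 108.099 + 18.144 + 28.014 + 15.999 = 170.256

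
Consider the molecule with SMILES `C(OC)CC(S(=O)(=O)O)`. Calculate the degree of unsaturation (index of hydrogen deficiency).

0

Atom tally by fragment:
  CH3OCH2 → C:2 H:5 O:1
  CH2 → C:1 H:2
  CH2SO3H → C:1 H:3 S:1 O:3
Element totals:
  C: 4
  H: 10
  O: 4
  S: 1
Molecular formula: C4H10O4S.
DoU = (2C + 2 + N − H − X) / 2 = (2·4 + 2 + 0 − 10 − 0) / 2 = 0.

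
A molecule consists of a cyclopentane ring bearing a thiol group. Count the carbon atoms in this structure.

5

Atom tally by fragment:
  cyclopentane ring core → C:5 H:10
  (− 1 ring H displaced by substituents)
  + SH → S:1 H:1
Element totals:
  C: 5
  H: 10
  S: 1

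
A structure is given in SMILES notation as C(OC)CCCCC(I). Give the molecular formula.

C7H15IO

Atom tally by fragment:
  CH3OCH2 → C:2 H:5 O:1
  CH2 → C:1 H:2
  CH2 → C:1 H:2
  CH2 → C:1 H:2
  CH2 → C:1 H:2
  CH2I → C:1 H:2 I:1
Element totals:
  C: 7
  H: 15
  I: 1
  O: 1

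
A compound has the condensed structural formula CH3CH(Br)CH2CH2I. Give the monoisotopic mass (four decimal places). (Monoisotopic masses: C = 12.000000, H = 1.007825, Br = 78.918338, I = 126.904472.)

Element totals:
  C: 4
  H: 8
  Br: 1
  I: 1
Molecular formula: C4H8BrI.
  M = 4(12.0) + 8(1.007825) + 78.918338 + 126.904472
    = 48.000000 + 8.062600 + 78.918338 + 126.904472 = 261.885410

261.8854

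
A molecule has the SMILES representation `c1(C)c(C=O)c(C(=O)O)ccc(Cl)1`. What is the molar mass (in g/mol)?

198.60 g/mol

Atom tally by fragment:
  benzene ring core → C:6 H:6
  (− 4 ring H displaced by substituents)
  + CH3 → C:1 H:3
  + CHO → C:1 H:1 O:1
  + COOH → C:1 H:1 O:2
  + Cl → Cl:1
Element totals:
  C: 9
  H: 7
  Cl: 1
  O: 3
Molecular formula: C9H7ClO3.
  M = 9(12.011) + 7(1.008) + 35.45 + 3(15.999)
    = 108.099 + 7.056 + 35.450 + 47.997 = 198.602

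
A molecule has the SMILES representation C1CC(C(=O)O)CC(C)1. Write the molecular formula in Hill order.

C7H12O2

Atom tally by fragment:
  cyclopentane ring core → C:5 H:10
  (− 2 ring H displaced by substituents)
  + COOH → C:1 H:1 O:2
  + CH3 → C:1 H:3
Element totals:
  C: 7
  H: 12
  O: 2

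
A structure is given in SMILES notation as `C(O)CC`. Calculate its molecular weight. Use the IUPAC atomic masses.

Atom tally by fragment:
  HOCH2 → C:1 H:3 O:1
  CH2 → C:1 H:2
  CH3 → C:1 H:3
Element totals:
  C: 3
  H: 8
  O: 1
Molecular formula: C3H8O.
  M = 3(12.011) + 8(1.008) + 15.999
    = 36.033 + 8.064 + 15.999 = 60.096

60.10 g/mol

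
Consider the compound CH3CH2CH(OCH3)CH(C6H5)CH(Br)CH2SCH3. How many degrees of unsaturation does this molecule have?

Element totals:
  C: 14
  H: 21
  Br: 1
  O: 1
  S: 1
Molecular formula: C14H21BrOS.
DoU = (2C + 2 + N − H − X) / 2 = (2·14 + 2 + 0 − 21 − 1) / 2 = 4.

4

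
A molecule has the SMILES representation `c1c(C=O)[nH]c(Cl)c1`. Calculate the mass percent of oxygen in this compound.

Atom tally by fragment:
  pyrrole ring core → C:4 H:5 N:1
  (− 2 ring H displaced by substituents)
  + CHO → C:1 H:1 O:1
  + Cl → Cl:1
Element totals:
  C: 5
  H: 4
  Cl: 1
  N: 1
  O: 1
Molecular formula: C5H4ClNO.
Molar mass = 129.543 g/mol.
Mass from O: 1 × 15.999 = 15.999 g/mol.
%O = 15.999 / 129.543 × 100 = 12.35%.

12.35%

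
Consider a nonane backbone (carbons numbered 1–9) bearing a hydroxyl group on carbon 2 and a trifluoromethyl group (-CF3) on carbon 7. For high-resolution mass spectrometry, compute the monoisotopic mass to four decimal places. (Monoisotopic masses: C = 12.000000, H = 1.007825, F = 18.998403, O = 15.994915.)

212.1388

Atom tally by fragment:
  CH3 → C:1 H:3
  CH(OH) → C:1 H:2 O:1
  CH2 → C:1 H:2
  CH2 → C:1 H:2
  CH2 → C:1 H:2
  CH2 → C:1 H:2
  CH(CF3) → C:2 H:1 F:3
  CH2 → C:1 H:2
  CH3 → C:1 H:3
Element totals:
  C: 10
  H: 19
  F: 3
  O: 1
Molecular formula: C10H19F3O.
  M = 10(12.0) + 19(1.007825) + 3(18.998403) + 15.994915
    = 120.000000 + 19.148675 + 56.995209 + 15.994915 = 212.138799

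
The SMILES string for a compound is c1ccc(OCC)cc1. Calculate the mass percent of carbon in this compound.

Atom tally by fragment:
  benzene ring core → C:6 H:6
  (− 1 ring H displaced by substituents)
  + OC2H5 → C:2 H:5 O:1
Element totals:
  C: 8
  H: 10
  O: 1
Molecular formula: C8H10O.
Molar mass = 122.167 g/mol.
Mass from C: 8 × 12.011 = 96.088 g/mol.
%C = 96.088 / 122.167 × 100 = 78.65%.

78.65%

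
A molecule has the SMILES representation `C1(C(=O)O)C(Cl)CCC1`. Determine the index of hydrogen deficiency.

Atom tally by fragment:
  cyclopentane ring core → C:5 H:10
  (− 2 ring H displaced by substituents)
  + COOH → C:1 H:1 O:2
  + Cl → Cl:1
Element totals:
  C: 6
  H: 9
  Cl: 1
  O: 2
Molecular formula: C6H9ClO2.
DoU = (2C + 2 + N − H − X) / 2 = (2·6 + 2 + 0 − 9 − 1) / 2 = 2.

2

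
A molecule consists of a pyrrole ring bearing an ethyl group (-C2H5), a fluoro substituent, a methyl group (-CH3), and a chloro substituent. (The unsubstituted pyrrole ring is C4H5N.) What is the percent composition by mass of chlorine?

Atom tally by fragment:
  pyrrole ring core → C:4 H:5 N:1
  (− 4 ring H displaced by substituents)
  + C2H5 → C:2 H:5
  + F → F:1
  + CH3 → C:1 H:3
  + Cl → Cl:1
Element totals:
  C: 7
  H: 9
  Cl: 1
  F: 1
  N: 1
Molecular formula: C7H9ClFN.
Molar mass = 161.604 g/mol.
Mass from Cl: 1 × 35.45 = 35.450 g/mol.
%Cl = 35.450 / 161.604 × 100 = 21.94%.

21.94%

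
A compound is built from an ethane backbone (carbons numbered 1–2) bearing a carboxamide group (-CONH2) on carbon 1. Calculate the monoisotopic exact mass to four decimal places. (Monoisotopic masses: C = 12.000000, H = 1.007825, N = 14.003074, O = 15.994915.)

Atom tally by fragment:
  H2NOCCH2 → C:2 H:4 O:1 N:1
  CH3 → C:1 H:3
Element totals:
  C: 3
  H: 7
  N: 1
  O: 1
Molecular formula: C3H7NO.
  M = 3(12.0) + 7(1.007825) + 14.003074 + 15.994915
    = 36.000000 + 7.054775 + 14.003074 + 15.994915 = 73.052764

73.0528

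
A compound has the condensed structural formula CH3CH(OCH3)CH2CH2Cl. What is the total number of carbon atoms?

5

Atom tally by fragment:
  CH3 → C:1 H:3
  CH(OCH3) → C:2 H:4 O:1
  CH2 → C:1 H:2
  CH2Cl → C:1 H:2 Cl:1
Element totals:
  C: 5
  H: 11
  Cl: 1
  O: 1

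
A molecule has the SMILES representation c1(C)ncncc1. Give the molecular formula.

C5H6N2

Atom tally by fragment:
  pyrimidine ring core → C:4 H:4 N:2
  (− 1 ring H displaced by substituents)
  + CH3 → C:1 H:3
Element totals:
  C: 5
  H: 6
  N: 2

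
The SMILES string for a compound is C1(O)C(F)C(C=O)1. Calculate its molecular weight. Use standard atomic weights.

Atom tally by fragment:
  cyclopropane ring core → C:3 H:6
  (− 3 ring H displaced by substituents)
  + OH → O:1 H:1
  + F → F:1
  + CHO → C:1 H:1 O:1
Element totals:
  C: 4
  H: 5
  F: 1
  O: 2
Molecular formula: C4H5FO2.
  M = 4(12.011) + 5(1.008) + 18.998 + 2(15.999)
    = 48.044 + 5.040 + 18.998 + 31.998 = 104.080

104.08 g/mol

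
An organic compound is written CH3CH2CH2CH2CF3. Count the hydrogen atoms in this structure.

9

Element totals:
  C: 5
  H: 9
  F: 3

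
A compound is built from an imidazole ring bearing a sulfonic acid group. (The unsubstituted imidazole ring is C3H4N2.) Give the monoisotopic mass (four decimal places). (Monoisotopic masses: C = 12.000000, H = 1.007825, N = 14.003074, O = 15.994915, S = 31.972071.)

Atom tally by fragment:
  imidazole ring core → C:3 H:4 N:2
  (− 1 ring H displaced by substituents)
  + SO3H → S:1 O:3 H:1
Element totals:
  C: 3
  H: 4
  N: 2
  O: 3
  S: 1
Molecular formula: C3H4N2O3S.
  M = 3(12.0) + 4(1.007825) + 2(14.003074) + 3(15.994915) + 31.972071
    = 36.000000 + 4.031300 + 28.006148 + 47.984745 + 31.972071 = 147.994264

147.9943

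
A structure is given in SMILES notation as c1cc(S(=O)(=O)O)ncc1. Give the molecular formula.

C5H5NO3S

Atom tally by fragment:
  pyridine ring core → C:5 H:5 N:1
  (− 1 ring H displaced by substituents)
  + SO3H → S:1 O:3 H:1
Element totals:
  C: 5
  H: 5
  N: 1
  O: 3
  S: 1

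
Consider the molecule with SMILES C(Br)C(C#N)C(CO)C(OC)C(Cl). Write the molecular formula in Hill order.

C8H13BrClNO2

Atom tally by fragment:
  BrCH2 → C:1 H:2 Br:1
  CH(CN) → C:2 H:1 N:1
  CH(CH2OH) → C:2 H:4 O:1
  CH(OCH3) → C:2 H:4 O:1
  CH2Cl → C:1 H:2 Cl:1
Element totals:
  C: 8
  H: 13
  Br: 1
  Cl: 1
  N: 1
  O: 2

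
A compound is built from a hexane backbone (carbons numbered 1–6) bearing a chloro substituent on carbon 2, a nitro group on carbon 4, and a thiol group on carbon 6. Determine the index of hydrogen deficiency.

1

Atom tally by fragment:
  CH3 → C:1 H:3
  CH(Cl) → C:1 H:1 Cl:1
  CH2 → C:1 H:2
  CH(NO2) → C:1 H:1 N:1 O:2
  CH2 → C:1 H:2
  CH2SH → C:1 H:3 S:1
Element totals:
  C: 6
  H: 12
  Cl: 1
  N: 1
  O: 2
  S: 1
Molecular formula: C6H12ClNO2S.
DoU = (2C + 2 + N − H − X) / 2 = (2·6 + 2 + 1 − 12 − 1) / 2 = 1.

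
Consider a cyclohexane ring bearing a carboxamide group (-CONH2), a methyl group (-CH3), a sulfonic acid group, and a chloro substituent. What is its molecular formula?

C8H14ClNO4S

Atom tally by fragment:
  cyclohexane ring core → C:6 H:12
  (− 4 ring H displaced by substituents)
  + CONH2 → C:1 H:2 O:1 N:1
  + CH3 → C:1 H:3
  + SO3H → S:1 O:3 H:1
  + Cl → Cl:1
Element totals:
  C: 8
  H: 14
  Cl: 1
  N: 1
  O: 4
  S: 1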